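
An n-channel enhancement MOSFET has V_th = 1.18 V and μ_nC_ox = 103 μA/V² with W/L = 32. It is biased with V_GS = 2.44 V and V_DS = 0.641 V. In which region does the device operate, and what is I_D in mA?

Triode; I_D = 1.98 mA

k_n = μ_nC_ox · (W/L) = 3.296 mA/V².
V_ov = V_GS − V_th = 2.44 − 1.18 = 1.26 V.
Since V_DS = 0.641 V < V_ov = 1.26 V, the device is in the triode region.
I_D = k_n [V_ov · V_DS − ½ V_DS²] = 3.296 × [1.26 × 0.641 − 0.5 × 0.641²] = 1.98 mA.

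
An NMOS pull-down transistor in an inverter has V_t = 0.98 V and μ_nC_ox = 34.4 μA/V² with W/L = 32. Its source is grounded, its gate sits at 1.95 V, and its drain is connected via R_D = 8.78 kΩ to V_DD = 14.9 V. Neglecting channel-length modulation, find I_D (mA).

I_D = 0.518 mA

V_GS = V_G = 1.95 V, so V_ov = 1.95 − 0.98 = 0.97 V.
k_n = μ_nC_ox · (W/L) = 1.101 mA/V².
Assume saturation: I_D = ½ k_n V_ov² = 0.5 × 1.101 × 0.97² = 0.518 mA, giving V_DS = V_DD − I_D R_D = 14.9 − 0.518 × 8.78 = 10.4 V.
V_DS = 10.4 V ≥ V_ov = 0.97 V, confirming saturation.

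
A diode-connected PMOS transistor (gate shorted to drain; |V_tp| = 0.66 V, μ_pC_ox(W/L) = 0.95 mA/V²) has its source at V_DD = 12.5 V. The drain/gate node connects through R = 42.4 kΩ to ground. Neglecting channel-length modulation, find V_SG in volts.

With gate tied to drain, V_SG = V_SD ≥ V_SG − |V_tp|, so the device is in saturation.
KCL at the drain: ½ k_p (V_SG − |V_tp|)² = (V_DD − V_SG)/R.
Let x = V_SG − 0.66. Then 20.1 x² + x − 11.84 = 0, giving x = 0.742 V (positive root), so V_SG = 1.4 V.
I_D = (V_DD − V_SG)/R = (12.5 − 1.4) / 42.4 = 0.262 mA.

V_SG = 1.40 V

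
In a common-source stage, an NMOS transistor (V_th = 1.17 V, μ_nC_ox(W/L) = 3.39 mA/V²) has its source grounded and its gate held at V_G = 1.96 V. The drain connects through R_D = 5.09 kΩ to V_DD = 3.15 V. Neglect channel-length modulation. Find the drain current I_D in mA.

I_D = 0.569 mA

V_GS = V_G = 1.96 V, so V_ov = 1.96 − 1.17 = 0.79 V.
Assume saturation: I_D = ½ k_n V_ov² = 0.5 × 3.39 × 0.79² = 1.06 mA, giving V_DS = V_DD − I_D R_D = 3.15 − 1.06 × 5.09 = -2.23 V.
But -2.23 V < V_ov = 0.79 V, so the device is actually in triode.
In triode I_D = k_n[V_ov V_DS − ½ V_DS²] and I_D = (V_DD − V_DS)/R_D. Equating: 8.63 V_DS² − 14.63 V_DS + 3.15 = 0, giving V_DS = 0.253 V (the root below V_ov).
I_D = (3.15 − 0.253) / 5.09 = 0.569 mA.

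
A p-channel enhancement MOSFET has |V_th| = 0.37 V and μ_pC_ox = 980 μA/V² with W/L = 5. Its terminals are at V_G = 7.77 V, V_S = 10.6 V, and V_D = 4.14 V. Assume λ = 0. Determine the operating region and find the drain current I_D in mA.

Saturation; I_D = 14.8 mA

V_SG = V_S − V_G = 10.6 − 7.77 = 2.83 V; V_SD = V_S − V_D = 10.6 − 4.14 = 6.46 V.
k_p = μ_pC_ox · (W/L) = 4.9 mA/V².
V_ov = V_SG − |V_th| = 2.83 − 0.37 = 2.46 V.
Since V_SD = 6.46 V ≥ V_ov = 2.46 V, the device is in saturation.
I_D = ½ k_p V_ov² = 0.5 × 4.9 × 2.46² = 14.8 mA.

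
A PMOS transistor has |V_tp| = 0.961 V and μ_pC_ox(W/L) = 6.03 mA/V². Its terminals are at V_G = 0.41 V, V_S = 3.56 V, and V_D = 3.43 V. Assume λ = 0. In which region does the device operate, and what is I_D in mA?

V_SG = V_S − V_G = 3.56 − 0.41 = 3.15 V; V_SD = V_S − V_D = 3.56 − 3.43 = 0.13 V.
V_ov = V_SG − |V_tp| = 3.15 − 0.961 = 2.19 V.
Since V_SD = 0.13 V < V_ov = 2.19 V, the device is in the triode region.
I_D = k_p [V_ov · V_SD − ½ V_SD²] = 6.03 × [2.19 × 0.13 − 0.5 × 0.13²] = 1.67 mA.

Triode; I_D = 1.67 mA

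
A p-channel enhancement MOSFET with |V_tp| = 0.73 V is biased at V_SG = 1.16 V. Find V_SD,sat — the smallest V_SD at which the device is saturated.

V_SD,sat = 0.430 V

The boundary between triode and saturation is V_SD = V_SG − |V_tp| = V_ov.
V_ov = 1.16 − 0.73 = 0.43 V.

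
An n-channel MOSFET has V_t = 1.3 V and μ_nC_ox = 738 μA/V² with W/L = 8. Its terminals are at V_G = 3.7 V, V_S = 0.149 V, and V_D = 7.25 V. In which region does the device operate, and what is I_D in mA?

V_GS = V_G − V_S = 3.7 − 0.149 = 3.55 V; V_DS = V_D − V_S = 7.25 − 0.149 = 7.1 V.
k_n = μ_nC_ox · (W/L) = 5.904 mA/V².
V_ov = V_GS − V_t = 3.55 − 1.3 = 2.25 V.
Since V_DS = 7.1 V ≥ V_ov = 2.25 V, the device is in saturation.
I_D = ½ k_n V_ov² = 0.5 × 5.904 × 2.25² = 15 mA.

Saturation; I_D = 15.0 mA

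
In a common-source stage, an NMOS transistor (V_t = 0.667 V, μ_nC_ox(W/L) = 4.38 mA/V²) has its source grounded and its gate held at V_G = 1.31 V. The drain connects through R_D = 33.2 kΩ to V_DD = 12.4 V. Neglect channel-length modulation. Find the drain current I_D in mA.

I_D = 0.369 mA

V_GS = V_G = 1.31 V, so V_ov = 1.31 − 0.667 = 0.643 V.
Assume saturation: I_D = ½ k_n V_ov² = 0.5 × 4.38 × 0.643² = 0.905 mA, giving V_DS = V_DD − I_D R_D = 12.4 − 0.905 × 33.2 = -17.7 V.
But -17.7 V < V_ov = 0.643 V, so the device is actually in triode.
In triode I_D = k_n[V_ov V_DS − ½ V_DS²] and I_D = (V_DD − V_DS)/R_D. Equating: 72.7 V_DS² − 94.5 V_DS + 12.4 = 0, giving V_DS = 0.148 V (the root below V_ov).
I_D = (12.4 − 0.148) / 33.2 = 0.369 mA.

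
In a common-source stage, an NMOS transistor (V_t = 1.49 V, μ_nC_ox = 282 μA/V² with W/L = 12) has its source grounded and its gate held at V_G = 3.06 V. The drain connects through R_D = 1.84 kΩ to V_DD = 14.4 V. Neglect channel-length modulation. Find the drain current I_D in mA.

I_D = 4.17 mA

V_GS = V_G = 3.06 V, so V_ov = 3.06 − 1.49 = 1.57 V.
k_n = μ_nC_ox · (W/L) = 3.384 mA/V².
Assume saturation: I_D = ½ k_n V_ov² = 0.5 × 3.384 × 1.57² = 4.17 mA, giving V_DS = V_DD − I_D R_D = 14.4 − 4.17 × 1.84 = 6.73 V.
V_DS = 6.73 V ≥ V_ov = 1.57 V, confirming saturation.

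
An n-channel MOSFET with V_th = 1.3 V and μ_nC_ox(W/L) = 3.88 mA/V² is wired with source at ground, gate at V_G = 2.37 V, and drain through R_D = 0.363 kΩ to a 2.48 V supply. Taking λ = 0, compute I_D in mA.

V_GS = V_G = 2.37 V, so V_ov = 2.37 − 1.3 = 1.07 V.
Assume saturation: I_D = ½ k_n V_ov² = 0.5 × 3.88 × 1.07² = 2.22 mA, giving V_DS = V_DD − I_D R_D = 2.48 − 2.22 × 0.363 = 1.67 V.
V_DS = 1.67 V ≥ V_ov = 1.07 V, confirming saturation.

I_D = 2.22 mA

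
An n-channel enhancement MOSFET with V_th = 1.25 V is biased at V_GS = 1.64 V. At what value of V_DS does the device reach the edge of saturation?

V_DS,sat = 0.390 V

The boundary between triode and saturation is V_DS = V_GS − V_th = V_ov.
V_ov = 1.64 − 1.25 = 0.39 V.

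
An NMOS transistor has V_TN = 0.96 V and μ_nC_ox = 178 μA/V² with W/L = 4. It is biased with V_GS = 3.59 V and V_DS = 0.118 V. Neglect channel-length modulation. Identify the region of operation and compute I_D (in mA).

k_n = μ_nC_ox · (W/L) = 0.712 mA/V².
V_ov = V_GS − V_TN = 3.59 − 0.96 = 2.63 V.
Since V_DS = 0.118 V < V_ov = 2.63 V, the device is in the triode region.
I_D = k_n [V_ov · V_DS − ½ V_DS²] = 0.712 × [2.63 × 0.118 − 0.5 × 0.118²] = 0.216 mA.

Triode; I_D = 0.216 mA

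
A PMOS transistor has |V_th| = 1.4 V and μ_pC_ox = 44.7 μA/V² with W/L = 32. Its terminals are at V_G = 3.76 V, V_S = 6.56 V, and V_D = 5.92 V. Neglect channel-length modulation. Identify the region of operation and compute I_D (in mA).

Triode; I_D = 0.989 mA

V_SG = V_S − V_G = 6.56 − 3.76 = 2.8 V; V_SD = V_S − V_D = 6.56 − 5.92 = 0.64 V.
k_p = μ_pC_ox · (W/L) = 1.43 mA/V².
V_ov = V_SG − |V_th| = 2.8 − 1.4 = 1.4 V.
Since V_SD = 0.64 V < V_ov = 1.4 V, the device is in the triode region.
I_D = k_p [V_ov · V_SD − ½ V_SD²] = 1.43 × [1.4 × 0.64 − 0.5 × 0.64²] = 0.989 mA.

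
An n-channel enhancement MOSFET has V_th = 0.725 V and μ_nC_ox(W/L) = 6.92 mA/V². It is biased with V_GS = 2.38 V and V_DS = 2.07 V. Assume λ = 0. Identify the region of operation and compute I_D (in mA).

V_ov = V_GS − V_th = 2.38 − 0.725 = 1.65 V.
Since V_DS = 2.07 V ≥ V_ov = 1.65 V, the device is in saturation.
I_D = ½ k_n V_ov² = 0.5 × 6.92 × 1.65² = 9.48 mA.

Saturation; I_D = 9.48 mA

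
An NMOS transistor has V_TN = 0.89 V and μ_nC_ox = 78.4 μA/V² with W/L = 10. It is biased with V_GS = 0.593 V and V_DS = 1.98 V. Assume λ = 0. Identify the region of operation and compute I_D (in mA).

V_GS = 0.593 V < V_TN = 0.89 V, so the transistor is in cutoff.

Cutoff; I_D = 0 mA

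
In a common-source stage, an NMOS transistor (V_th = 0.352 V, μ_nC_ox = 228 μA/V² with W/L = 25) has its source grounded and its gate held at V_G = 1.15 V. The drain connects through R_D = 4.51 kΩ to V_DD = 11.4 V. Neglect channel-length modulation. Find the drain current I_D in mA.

V_GS = V_G = 1.15 V, so V_ov = 1.15 − 0.352 = 0.798 V.
k_n = μ_nC_ox · (W/L) = 5.7 mA/V².
Assume saturation: I_D = ½ k_n V_ov² = 0.5 × 5.7 × 0.798² = 1.81 mA, giving V_DS = V_DD − I_D R_D = 11.4 − 1.81 × 4.51 = 3.21 V.
V_DS = 3.21 V ≥ V_ov = 0.798 V, confirming saturation.

I_D = 1.81 mA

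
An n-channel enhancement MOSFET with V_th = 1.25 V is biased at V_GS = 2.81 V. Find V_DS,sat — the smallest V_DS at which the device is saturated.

The boundary between triode and saturation is V_DS = V_GS − V_th = V_ov.
V_ov = 2.81 − 1.25 = 1.56 V.

V_DS,sat = 1.56 V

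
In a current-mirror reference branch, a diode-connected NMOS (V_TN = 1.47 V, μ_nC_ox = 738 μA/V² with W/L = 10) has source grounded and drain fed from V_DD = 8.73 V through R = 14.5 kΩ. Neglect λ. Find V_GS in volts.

V_GS = 1.83 V

With gate tied to drain, V_GS = V_DS ≥ V_GS − V_TN, so the device is in saturation.
k_n = μ_nC_ox · (W/L) = 7.38 mA/V².
KCL at the drain: ½ k_n (V_GS − V_TN)² = (V_DD − V_GS)/R.
Let x = V_GS − 1.47. Then 53.5 x² + x − 7.26 = 0, giving x = 0.359 V (positive root), so V_GS = 1.83 V.
I_D = (V_DD − V_GS)/R = (8.73 − 1.83) / 14.5 = 0.476 mA.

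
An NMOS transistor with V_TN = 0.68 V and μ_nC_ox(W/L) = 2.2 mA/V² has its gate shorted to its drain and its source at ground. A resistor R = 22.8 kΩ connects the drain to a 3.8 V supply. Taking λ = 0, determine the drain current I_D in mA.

With gate tied to drain, V_GS = V_DS ≥ V_GS − V_TN, so the device is in saturation.
KCL at the drain: ½ k_n (V_GS − V_TN)² = (V_DD − V_GS)/R.
Let x = V_GS − 0.68. Then 25.1 x² + x − 3.12 = 0, giving x = 0.333 V (positive root), so V_GS = 1.01 V.
I_D = (V_DD − V_GS)/R = (3.8 − 1.01) / 22.8 = 0.122 mA.

I_D = 0.122 mA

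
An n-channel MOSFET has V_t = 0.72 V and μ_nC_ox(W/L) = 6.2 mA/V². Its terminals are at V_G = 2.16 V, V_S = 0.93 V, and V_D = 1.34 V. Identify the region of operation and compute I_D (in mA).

V_GS = V_G − V_S = 2.16 − 0.93 = 1.23 V; V_DS = V_D − V_S = 1.34 − 0.93 = 0.41 V.
V_ov = V_GS − V_t = 1.23 − 0.72 = 0.51 V.
Since V_DS = 0.41 V < V_ov = 0.51 V, the device is in the triode region.
I_D = k_n [V_ov · V_DS − ½ V_DS²] = 6.2 × [0.51 × 0.41 − 0.5 × 0.41²] = 0.775 mA.

Triode; I_D = 0.775 mA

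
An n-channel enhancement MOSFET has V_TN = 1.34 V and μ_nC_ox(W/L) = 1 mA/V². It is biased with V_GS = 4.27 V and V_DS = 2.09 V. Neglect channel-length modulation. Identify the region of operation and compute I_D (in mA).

V_ov = V_GS − V_TN = 4.27 − 1.34 = 2.93 V.
Since V_DS = 2.09 V < V_ov = 2.93 V, the device is in the triode region.
I_D = k_n [V_ov · V_DS − ½ V_DS²] = 1 × [2.93 × 2.09 − 0.5 × 2.09²] = 3.94 mA.

Triode; I_D = 3.94 mA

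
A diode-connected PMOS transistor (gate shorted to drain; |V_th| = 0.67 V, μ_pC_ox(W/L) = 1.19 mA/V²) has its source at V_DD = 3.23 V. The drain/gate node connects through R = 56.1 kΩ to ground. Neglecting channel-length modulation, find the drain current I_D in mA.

I_D = 0.0410 mA

With gate tied to drain, V_SG = V_SD ≥ V_SG − |V_th|, so the device is in saturation.
KCL at the drain: ½ k_p (V_SG − |V_th|)² = (V_DD − V_SG)/R.
Let x = V_SG − 0.67. Then 33.4 x² + x − 2.56 = 0, giving x = 0.262 V (positive root), so V_SG = 0.932 V.
I_D = (V_DD − V_SG)/R = (3.23 − 0.932) / 56.1 = 0.041 mA.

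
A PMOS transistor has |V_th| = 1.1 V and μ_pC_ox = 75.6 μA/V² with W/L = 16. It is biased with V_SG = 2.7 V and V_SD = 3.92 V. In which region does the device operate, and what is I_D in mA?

k_p = μ_pC_ox · (W/L) = 1.21 mA/V².
V_ov = V_SG − |V_th| = 2.7 − 1.1 = 1.6 V.
Since V_SD = 3.92 V ≥ V_ov = 1.6 V, the device is in saturation.
I_D = ½ k_p V_ov² = 0.5 × 1.21 × 1.6² = 1.55 mA.

Saturation; I_D = 1.55 mA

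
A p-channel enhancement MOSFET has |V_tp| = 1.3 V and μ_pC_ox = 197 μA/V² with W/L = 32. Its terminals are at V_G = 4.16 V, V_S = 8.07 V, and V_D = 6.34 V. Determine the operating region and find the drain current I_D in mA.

Triode; I_D = 19.0 mA

V_SG = V_S − V_G = 8.07 − 4.16 = 3.91 V; V_SD = V_S − V_D = 8.07 − 6.34 = 1.73 V.
k_p = μ_pC_ox · (W/L) = 6.304 mA/V².
V_ov = V_SG − |V_tp| = 3.91 − 1.3 = 2.61 V.
Since V_SD = 1.73 V < V_ov = 2.61 V, the device is in the triode region.
I_D = k_p [V_ov · V_SD − ½ V_SD²] = 6.304 × [2.61 × 1.73 − 0.5 × 1.73²] = 19 mA.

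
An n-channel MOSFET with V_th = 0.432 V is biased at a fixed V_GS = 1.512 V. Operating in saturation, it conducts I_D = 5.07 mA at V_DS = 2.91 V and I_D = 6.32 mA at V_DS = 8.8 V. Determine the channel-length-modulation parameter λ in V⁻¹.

λ = 0.0477 V⁻¹

With V_GS fixed, I_D ∝ (1 + λ V_DS) in saturation, so I_D2/I_D1 = (1 + λ V_DS2)/(1 + λ V_DS1).
6.32/5.07 = 1.247 = (1 + 8.8 λ)/(1 + 2.91 λ).
Solving: λ (I_D1 V_DS2 − I_D2 V_DS1) = I_D2 − I_D1, so λ = (6.32 − 5.07) / (5.07 × 8.8 − 6.32 × 2.91) = 1.25 / 26.2 = 0.0477 V⁻¹.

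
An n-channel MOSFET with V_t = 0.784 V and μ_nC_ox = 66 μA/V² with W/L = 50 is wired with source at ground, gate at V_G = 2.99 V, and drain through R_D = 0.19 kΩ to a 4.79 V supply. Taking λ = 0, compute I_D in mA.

V_GS = V_G = 2.99 V, so V_ov = 2.99 − 0.784 = 2.21 V.
k_n = μ_nC_ox · (W/L) = 3.3 mA/V².
Assume saturation: I_D = ½ k_n V_ov² = 0.5 × 3.3 × 2.21² = 8.03 mA, giving V_DS = V_DD − I_D R_D = 4.79 − 8.03 × 0.19 = 3.26 V.
V_DS = 3.26 V ≥ V_ov = 2.21 V, confirming saturation.

I_D = 8.03 mA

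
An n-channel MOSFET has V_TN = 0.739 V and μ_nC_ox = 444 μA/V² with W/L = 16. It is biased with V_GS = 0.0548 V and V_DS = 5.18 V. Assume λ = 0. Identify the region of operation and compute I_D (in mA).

V_GS = 0.0548 V < V_TN = 0.739 V, so the transistor is in cutoff.

Cutoff; I_D = 0 mA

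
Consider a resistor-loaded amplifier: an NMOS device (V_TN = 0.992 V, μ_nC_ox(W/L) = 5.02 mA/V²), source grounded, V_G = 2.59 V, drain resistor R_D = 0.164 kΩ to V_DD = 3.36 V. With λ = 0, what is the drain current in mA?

I_D = 6.41 mA

V_GS = V_G = 2.59 V, so V_ov = 2.59 − 0.992 = 1.6 V.
Assume saturation: I_D = ½ k_n V_ov² = 0.5 × 5.02 × 1.6² = 6.41 mA, giving V_DS = V_DD − I_D R_D = 3.36 − 6.41 × 0.164 = 2.31 V.
V_DS = 2.31 V ≥ V_ov = 1.6 V, confirming saturation.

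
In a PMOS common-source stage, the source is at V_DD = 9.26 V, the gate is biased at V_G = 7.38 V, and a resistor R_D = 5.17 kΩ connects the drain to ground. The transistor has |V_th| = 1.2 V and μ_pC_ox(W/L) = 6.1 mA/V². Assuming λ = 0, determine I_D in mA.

I_D = 1.41 mA

V_SG = V_DD − V_G = 9.26 − 7.38 = 1.88 V, so V_ov = 1.88 − 1.2 = 0.68 V.
Assume saturation: I_D = ½ k_p V_ov² = 0.5 × 6.1 × 0.68² = 1.41 mA, giving V_SD = V_DD − I_D R_D = 9.26 − 1.41 × 5.17 = 1.97 V.
V_SD = 1.97 V ≥ V_ov = 0.68 V, confirming saturation.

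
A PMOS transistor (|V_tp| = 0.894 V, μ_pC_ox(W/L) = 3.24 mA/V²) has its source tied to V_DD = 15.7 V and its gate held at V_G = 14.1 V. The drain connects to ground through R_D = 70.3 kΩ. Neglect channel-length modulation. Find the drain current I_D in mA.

V_SG = V_DD − V_G = 15.7 − 14.1 = 1.6 V, so V_ov = 1.6 − 0.894 = 0.706 V.
Assume saturation: I_D = ½ k_p V_ov² = 0.5 × 3.24 × 0.706² = 0.807 mA, giving V_SD = V_DD − I_D R_D = 15.7 − 0.807 × 70.3 = -41.1 V.
But -41.1 V < V_ov = 0.706 V, so the device is actually in triode.
In triode I_D = k_p[V_ov V_SD − ½ V_SD²] and I_D = (V_DD − V_SD)/R_D. Equating: 114 V_SD² − 161.8 V_SD + 15.7 = 0, giving V_SD = 0.105 V (the root below V_ov).
I_D = (15.7 − 0.105) / 70.3 = 0.222 mA.

I_D = 0.222 mA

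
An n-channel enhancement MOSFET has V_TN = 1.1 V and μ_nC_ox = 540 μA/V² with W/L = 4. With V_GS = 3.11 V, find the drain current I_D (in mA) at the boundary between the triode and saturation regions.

I_D = 4.36 mA

At the boundary V_DS = V_ov = V_GS − V_TN = 3.11 − 1.1 = 2.01 V.
k_n = μ_nC_ox · (W/L) = 2.16 mA/V².
I_D = ½ k_n V_ov² = 0.5 × 2.16 × 2.01² = 4.36 mA.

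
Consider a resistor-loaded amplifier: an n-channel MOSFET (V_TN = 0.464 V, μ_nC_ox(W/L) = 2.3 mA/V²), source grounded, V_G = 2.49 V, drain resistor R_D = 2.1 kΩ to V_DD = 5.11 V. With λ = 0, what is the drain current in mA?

V_GS = V_G = 2.49 V, so V_ov = 2.49 − 0.464 = 2.03 V.
Assume saturation: I_D = ½ k_n V_ov² = 0.5 × 2.3 × 2.03² = 4.72 mA, giving V_DS = V_DD − I_D R_D = 5.11 − 4.72 × 2.1 = -4.8 V.
But -4.8 V < V_ov = 2.03 V, so the device is actually in triode.
In triode I_D = k_n[V_ov V_DS − ½ V_DS²] and I_D = (V_DD − V_DS)/R_D. Equating: 2.42 V_DS² − 10.79 V_DS + 5.11 = 0, giving V_DS = 0.539 V (the root below V_ov).
I_D = (5.11 − 0.539) / 2.1 = 2.18 mA.

I_D = 2.18 mA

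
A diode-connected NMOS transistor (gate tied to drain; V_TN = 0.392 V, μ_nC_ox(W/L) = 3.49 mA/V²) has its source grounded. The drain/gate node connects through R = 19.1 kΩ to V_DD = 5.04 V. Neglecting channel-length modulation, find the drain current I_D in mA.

With gate tied to drain, V_GS = V_DS ≥ V_GS − V_TN, so the device is in saturation.
KCL at the drain: ½ k_n (V_GS − V_TN)² = (V_DD − V_GS)/R.
Let x = V_GS − 0.392. Then 33.3 x² + x − 4.648 = 0, giving x = 0.359 V (positive root), so V_GS = 0.751 V.
I_D = (V_DD − V_GS)/R = (5.04 − 0.751) / 19.1 = 0.225 mA.

I_D = 0.225 mA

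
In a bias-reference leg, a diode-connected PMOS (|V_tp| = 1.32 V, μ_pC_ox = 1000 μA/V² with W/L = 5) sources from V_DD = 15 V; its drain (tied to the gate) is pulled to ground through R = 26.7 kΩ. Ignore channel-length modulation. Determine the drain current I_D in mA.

With gate tied to drain, V_SG = V_SD ≥ V_SG − |V_tp|, so the device is in saturation.
k_p = μ_pC_ox · (W/L) = 5 mA/V².
KCL at the drain: ½ k_p (V_SG − |V_tp|)² = (V_DD − V_SG)/R.
Let x = V_SG − 1.32. Then 66.8 x² + x − 13.68 = 0, giving x = 0.445 V (positive root), so V_SG = 1.77 V.
I_D = (V_DD − V_SG)/R = (15 − 1.77) / 26.7 = 0.496 mA.

I_D = 0.496 mA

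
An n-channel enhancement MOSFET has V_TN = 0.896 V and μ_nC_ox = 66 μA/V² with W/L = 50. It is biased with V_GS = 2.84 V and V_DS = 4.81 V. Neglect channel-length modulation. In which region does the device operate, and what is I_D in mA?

Saturation; I_D = 6.24 mA

k_n = μ_nC_ox · (W/L) = 3.3 mA/V².
V_ov = V_GS − V_TN = 2.84 − 0.896 = 1.94 V.
Since V_DS = 4.81 V ≥ V_ov = 1.94 V, the device is in saturation.
I_D = ½ k_n V_ov² = 0.5 × 3.3 × 1.94² = 6.24 mA.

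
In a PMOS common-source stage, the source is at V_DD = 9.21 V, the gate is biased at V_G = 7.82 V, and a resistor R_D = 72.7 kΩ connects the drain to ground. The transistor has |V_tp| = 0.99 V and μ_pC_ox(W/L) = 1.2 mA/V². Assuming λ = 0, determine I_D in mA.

I_D = 0.0960 mA

V_SG = V_DD − V_G = 9.21 − 7.82 = 1.39 V, so V_ov = 1.39 − 0.99 = 0.4 V.
Assume saturation: I_D = ½ k_p V_ov² = 0.5 × 1.2 × 0.4² = 0.096 mA, giving V_SD = V_DD − I_D R_D = 9.21 − 0.096 × 72.7 = 2.23 V.
V_SD = 2.23 V ≥ V_ov = 0.4 V, confirming saturation.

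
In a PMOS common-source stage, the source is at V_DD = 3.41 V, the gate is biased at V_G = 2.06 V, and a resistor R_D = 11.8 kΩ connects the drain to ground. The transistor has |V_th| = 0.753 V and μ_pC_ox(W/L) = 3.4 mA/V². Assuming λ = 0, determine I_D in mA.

I_D = 0.276 mA

V_SG = V_DD − V_G = 3.41 − 2.06 = 1.35 V, so V_ov = 1.35 − 0.753 = 0.597 V.
Assume saturation: I_D = ½ k_p V_ov² = 0.5 × 3.4 × 0.597² = 0.606 mA, giving V_SD = V_DD − I_D R_D = 3.41 − 0.606 × 11.8 = -3.74 V.
But -3.74 V < V_ov = 0.597 V, so the device is actually in triode.
In triode I_D = k_p[V_ov V_SD − ½ V_SD²] and I_D = (V_DD − V_SD)/R_D. Equating: 20.1 V_SD² − 24.95 V_SD + 3.41 = 0, giving V_SD = 0.156 V (the root below V_ov).
I_D = (3.41 − 0.156) / 11.8 = 0.276 mA.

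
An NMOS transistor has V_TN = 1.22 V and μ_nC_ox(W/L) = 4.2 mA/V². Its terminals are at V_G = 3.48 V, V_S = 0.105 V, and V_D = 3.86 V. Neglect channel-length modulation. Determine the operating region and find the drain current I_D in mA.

Saturation; I_D = 9.75 mA

V_GS = V_G − V_S = 3.48 − 0.105 = 3.38 V; V_DS = V_D − V_S = 3.86 − 0.105 = 3.75 V.
V_ov = V_GS − V_TN = 3.38 − 1.22 = 2.16 V.
Since V_DS = 3.75 V ≥ V_ov = 2.16 V, the device is in saturation.
I_D = ½ k_n V_ov² = 0.5 × 4.2 × 2.16² = 9.75 mA.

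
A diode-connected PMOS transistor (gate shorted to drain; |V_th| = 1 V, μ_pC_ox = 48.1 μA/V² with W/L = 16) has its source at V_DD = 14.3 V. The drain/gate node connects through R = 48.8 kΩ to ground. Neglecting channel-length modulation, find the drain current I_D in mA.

With gate tied to drain, V_SG = V_SD ≥ V_SG − |V_th|, so the device is in saturation.
k_p = μ_pC_ox · (W/L) = 0.7696 mA/V².
KCL at the drain: ½ k_p (V_SG − |V_th|)² = (V_DD − V_SG)/R.
Let x = V_SG − 1. Then 18.8 x² + x − 13.3 = 0, giving x = 0.815 V (positive root), so V_SG = 1.82 V.
I_D = (V_DD − V_SG)/R = (14.3 − 1.82) / 48.8 = 0.256 mA.

I_D = 0.256 mA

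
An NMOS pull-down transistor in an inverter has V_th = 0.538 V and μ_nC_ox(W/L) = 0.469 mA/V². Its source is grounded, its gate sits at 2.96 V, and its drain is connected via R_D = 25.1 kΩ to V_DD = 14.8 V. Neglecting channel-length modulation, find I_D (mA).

I_D = 0.567 mA

V_GS = V_G = 2.96 V, so V_ov = 2.96 − 0.538 = 2.42 V.
Assume saturation: I_D = ½ k_n V_ov² = 0.5 × 0.469 × 2.42² = 1.38 mA, giving V_DS = V_DD − I_D R_D = 14.8 − 1.38 × 25.1 = -19.7 V.
But -19.7 V < V_ov = 2.42 V, so the device is actually in triode.
In triode I_D = k_n[V_ov V_DS − ½ V_DS²] and I_D = (V_DD − V_DS)/R_D. Equating: 5.89 V_DS² − 29.51 V_DS + 14.8 = 0, giving V_DS = 0.565 V (the root below V_ov).
I_D = (14.8 − 0.565) / 25.1 = 0.567 mA.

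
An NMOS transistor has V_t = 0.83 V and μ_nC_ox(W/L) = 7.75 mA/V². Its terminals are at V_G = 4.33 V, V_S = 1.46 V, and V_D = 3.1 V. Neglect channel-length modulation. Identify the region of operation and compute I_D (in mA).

Triode; I_D = 15.5 mA

V_GS = V_G − V_S = 4.33 − 1.46 = 2.87 V; V_DS = V_D − V_S = 3.1 − 1.46 = 1.64 V.
V_ov = V_GS − V_t = 2.87 − 0.83 = 2.04 V.
Since V_DS = 1.64 V < V_ov = 2.04 V, the device is in the triode region.
I_D = k_n [V_ov · V_DS − ½ V_DS²] = 7.75 × [2.04 × 1.64 − 0.5 × 1.64²] = 15.5 mA.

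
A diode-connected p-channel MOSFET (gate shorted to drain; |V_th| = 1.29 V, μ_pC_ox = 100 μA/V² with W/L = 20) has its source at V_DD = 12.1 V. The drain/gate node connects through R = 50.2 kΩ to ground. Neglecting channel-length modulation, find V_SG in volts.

V_SG = 1.74 V

With gate tied to drain, V_SG = V_SD ≥ V_SG − |V_th|, so the device is in saturation.
k_p = μ_pC_ox · (W/L) = 2 mA/V².
KCL at the drain: ½ k_p (V_SG − |V_th|)² = (V_DD − V_SG)/R.
Let x = V_SG − 1.29. Then 50.2 x² + x − 10.81 = 0, giving x = 0.454 V (positive root), so V_SG = 1.74 V.
I_D = (V_DD − V_SG)/R = (12.1 − 1.74) / 50.2 = 0.206 mA.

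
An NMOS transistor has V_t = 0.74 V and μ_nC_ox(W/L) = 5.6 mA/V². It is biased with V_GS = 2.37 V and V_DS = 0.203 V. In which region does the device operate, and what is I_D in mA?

Triode; I_D = 1.74 mA

V_ov = V_GS − V_t = 2.37 − 0.74 = 1.63 V.
Since V_DS = 0.203 V < V_ov = 1.63 V, the device is in the triode region.
I_D = k_n [V_ov · V_DS − ½ V_DS²] = 5.6 × [1.63 × 0.203 − 0.5 × 0.203²] = 1.74 mA.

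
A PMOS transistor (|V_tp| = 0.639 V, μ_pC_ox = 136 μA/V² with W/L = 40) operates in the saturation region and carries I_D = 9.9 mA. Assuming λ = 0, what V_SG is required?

k_p = μ_pC_ox · (W/L) = 5.44 mA/V².
In saturation I_D = ½ k_p (V_SG − |V_tp|)², so V_SG − |V_tp| = √(2 I_D / k_p) = √(2 × 9.9 / 5.44) = 1.91 V.
V_SG = 0.639 + 1.91 = 2.55 V.

V_SG = 2.55 V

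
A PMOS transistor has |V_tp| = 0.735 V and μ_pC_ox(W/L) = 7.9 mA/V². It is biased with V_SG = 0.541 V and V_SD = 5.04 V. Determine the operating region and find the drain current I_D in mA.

Cutoff; I_D = 0 mA

V_SG = 0.541 V < |V_tp| = 0.735 V, so the transistor is in cutoff.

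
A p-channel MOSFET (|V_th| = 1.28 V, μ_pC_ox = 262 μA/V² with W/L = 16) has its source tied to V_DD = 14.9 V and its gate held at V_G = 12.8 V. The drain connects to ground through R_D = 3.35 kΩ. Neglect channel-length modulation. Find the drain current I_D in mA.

I_D = 1.41 mA

V_SG = V_DD − V_G = 14.9 − 12.8 = 2.1 V, so V_ov = 2.1 − 1.28 = 0.82 V.
k_p = μ_pC_ox · (W/L) = 4.192 mA/V².
Assume saturation: I_D = ½ k_p V_ov² = 0.5 × 4.192 × 0.82² = 1.41 mA, giving V_SD = V_DD − I_D R_D = 14.9 − 1.41 × 3.35 = 10.2 V.
V_SD = 10.2 V ≥ V_ov = 0.82 V, confirming saturation.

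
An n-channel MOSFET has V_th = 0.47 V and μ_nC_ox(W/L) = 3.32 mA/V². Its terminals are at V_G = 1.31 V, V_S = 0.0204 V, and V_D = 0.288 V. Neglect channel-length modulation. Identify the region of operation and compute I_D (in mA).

Triode; I_D = 0.609 mA

V_GS = V_G − V_S = 1.31 − 0.0204 = 1.29 V; V_DS = V_D − V_S = 0.288 − 0.0204 = 0.268 V.
V_ov = V_GS − V_th = 1.29 − 0.47 = 0.82 V.
Since V_DS = 0.268 V < V_ov = 0.82 V, the device is in the triode region.
I_D = k_n [V_ov · V_DS − ½ V_DS²] = 3.32 × [0.82 × 0.268 − 0.5 × 0.268²] = 0.609 mA.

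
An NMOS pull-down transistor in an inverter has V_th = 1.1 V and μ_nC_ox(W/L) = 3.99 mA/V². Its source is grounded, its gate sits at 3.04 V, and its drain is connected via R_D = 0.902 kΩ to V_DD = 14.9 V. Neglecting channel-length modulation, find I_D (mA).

V_GS = V_G = 3.04 V, so V_ov = 3.04 − 1.1 = 1.94 V.
Assume saturation: I_D = ½ k_n V_ov² = 0.5 × 3.99 × 1.94² = 7.51 mA, giving V_DS = V_DD − I_D R_D = 14.9 − 7.51 × 0.902 = 8.13 V.
V_DS = 8.13 V ≥ V_ov = 1.94 V, confirming saturation.

I_D = 7.51 mA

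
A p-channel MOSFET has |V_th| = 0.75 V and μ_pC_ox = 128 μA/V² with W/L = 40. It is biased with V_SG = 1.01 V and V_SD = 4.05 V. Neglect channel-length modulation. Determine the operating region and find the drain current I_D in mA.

Saturation; I_D = 0.173 mA

k_p = μ_pC_ox · (W/L) = 5.12 mA/V².
V_ov = V_SG − |V_th| = 1.01 − 0.75 = 0.26 V.
Since V_SD = 4.05 V ≥ V_ov = 0.26 V, the device is in saturation.
I_D = ½ k_p V_ov² = 0.5 × 5.12 × 0.26² = 0.173 mA.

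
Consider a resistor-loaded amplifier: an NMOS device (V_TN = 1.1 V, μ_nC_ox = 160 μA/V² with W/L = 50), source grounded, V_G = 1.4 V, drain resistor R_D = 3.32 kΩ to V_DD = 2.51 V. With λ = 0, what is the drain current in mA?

I_D = 0.360 mA

V_GS = V_G = 1.4 V, so V_ov = 1.4 − 1.1 = 0.3 V.
k_n = μ_nC_ox · (W/L) = 8 mA/V².
Assume saturation: I_D = ½ k_n V_ov² = 0.5 × 8 × 0.3² = 0.36 mA, giving V_DS = V_DD − I_D R_D = 2.51 − 0.36 × 3.32 = 1.31 V.
V_DS = 1.31 V ≥ V_ov = 0.3 V, confirming saturation.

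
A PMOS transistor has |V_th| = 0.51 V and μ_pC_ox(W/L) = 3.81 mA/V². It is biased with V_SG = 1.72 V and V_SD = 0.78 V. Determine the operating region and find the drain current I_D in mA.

V_ov = V_SG − |V_th| = 1.72 − 0.51 = 1.21 V.
Since V_SD = 0.78 V < V_ov = 1.21 V, the device is in the triode region.
I_D = k_p [V_ov · V_SD − ½ V_SD²] = 3.81 × [1.21 × 0.78 − 0.5 × 0.78²] = 2.44 mA.

Triode; I_D = 2.44 mA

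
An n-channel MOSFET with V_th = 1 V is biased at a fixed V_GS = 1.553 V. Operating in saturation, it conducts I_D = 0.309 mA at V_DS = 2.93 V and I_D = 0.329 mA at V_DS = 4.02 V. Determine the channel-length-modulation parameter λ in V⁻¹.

With V_GS fixed, I_D ∝ (1 + λ V_DS) in saturation, so I_D2/I_D1 = (1 + λ V_DS2)/(1 + λ V_DS1).
0.329/0.309 = 1.065 = (1 + 4.02 λ)/(1 + 2.93 λ).
Solving: λ (I_D1 V_DS2 − I_D2 V_DS1) = I_D2 − I_D1, so λ = (0.329 − 0.309) / (0.309 × 4.02 − 0.329 × 2.93) = 0.02 / 0.278 = 0.0719 V⁻¹.

λ = 0.0719 V⁻¹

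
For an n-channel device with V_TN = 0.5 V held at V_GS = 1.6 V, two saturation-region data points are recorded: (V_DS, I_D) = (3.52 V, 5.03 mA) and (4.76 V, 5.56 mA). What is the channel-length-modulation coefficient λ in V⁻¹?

With V_GS fixed, I_D ∝ (1 + λ V_DS) in saturation, so I_D2/I_D1 = (1 + λ V_DS2)/(1 + λ V_DS1).
5.56/5.03 = 1.105 = (1 + 4.76 λ)/(1 + 3.52 λ).
Solving: λ (I_D1 V_DS2 − I_D2 V_DS1) = I_D2 − I_D1, so λ = (5.56 − 5.03) / (5.03 × 4.76 − 5.56 × 3.52) = 0.53 / 4.37 = 0.121 V⁻¹.

λ = 0.121 V⁻¹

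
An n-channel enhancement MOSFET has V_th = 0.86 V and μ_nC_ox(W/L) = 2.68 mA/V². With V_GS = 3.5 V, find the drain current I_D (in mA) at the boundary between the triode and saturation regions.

At the boundary V_DS = V_ov = V_GS − V_th = 3.5 − 0.86 = 2.64 V.
I_D = ½ k_n V_ov² = 0.5 × 2.68 × 2.64² = 9.34 mA.

I_D = 9.34 mA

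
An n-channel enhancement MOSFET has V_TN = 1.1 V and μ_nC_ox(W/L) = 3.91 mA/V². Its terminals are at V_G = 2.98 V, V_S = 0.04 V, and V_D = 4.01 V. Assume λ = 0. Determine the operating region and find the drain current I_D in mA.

Saturation; I_D = 6.62 mA

V_GS = V_G − V_S = 2.98 − 0.04 = 2.94 V; V_DS = V_D − V_S = 4.01 − 0.04 = 3.97 V.
V_ov = V_GS − V_TN = 2.94 − 1.1 = 1.84 V.
Since V_DS = 3.97 V ≥ V_ov = 1.84 V, the device is in saturation.
I_D = ½ k_n V_ov² = 0.5 × 3.91 × 1.84² = 6.62 mA.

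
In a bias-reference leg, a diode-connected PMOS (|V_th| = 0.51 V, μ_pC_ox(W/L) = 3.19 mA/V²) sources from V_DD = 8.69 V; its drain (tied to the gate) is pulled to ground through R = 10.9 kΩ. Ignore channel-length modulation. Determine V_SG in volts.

V_SG = 1.17 V

With gate tied to drain, V_SG = V_SD ≥ V_SG − |V_th|, so the device is in saturation.
KCL at the drain: ½ k_p (V_SG − |V_th|)² = (V_DD − V_SG)/R.
Let x = V_SG − 0.51. Then 17.4 x² + x − 8.18 = 0, giving x = 0.658 V (positive root), so V_SG = 1.17 V.
I_D = (V_DD − V_SG)/R = (8.69 − 1.17) / 10.9 = 0.69 mA.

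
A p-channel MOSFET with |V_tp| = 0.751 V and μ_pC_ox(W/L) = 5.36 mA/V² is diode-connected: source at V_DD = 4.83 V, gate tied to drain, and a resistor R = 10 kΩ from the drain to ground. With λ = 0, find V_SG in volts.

V_SG = 1.12 V

With gate tied to drain, V_SG = V_SD ≥ V_SG − |V_tp|, so the device is in saturation.
KCL at the drain: ½ k_p (V_SG − |V_tp|)² = (V_DD − V_SG)/R.
Let x = V_SG − 0.751. Then 26.8 x² + x − 4.079 = 0, giving x = 0.372 V (positive root), so V_SG = 1.12 V.
I_D = (V_DD − V_SG)/R = (4.83 − 1.12) / 10 = 0.371 mA.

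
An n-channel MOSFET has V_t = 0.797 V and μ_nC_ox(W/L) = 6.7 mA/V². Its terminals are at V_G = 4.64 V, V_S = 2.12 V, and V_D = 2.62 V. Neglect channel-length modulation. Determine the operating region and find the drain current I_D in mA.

V_GS = V_G − V_S = 4.64 − 2.12 = 2.52 V; V_DS = V_D − V_S = 2.62 − 2.12 = 0.5 V.
V_ov = V_GS − V_t = 2.52 − 0.797 = 1.72 V.
Since V_DS = 0.5 V < V_ov = 1.72 V, the device is in the triode region.
I_D = k_n [V_ov · V_DS − ½ V_DS²] = 6.7 × [1.72 × 0.5 − 0.5 × 0.5²] = 4.93 mA.

Triode; I_D = 4.93 mA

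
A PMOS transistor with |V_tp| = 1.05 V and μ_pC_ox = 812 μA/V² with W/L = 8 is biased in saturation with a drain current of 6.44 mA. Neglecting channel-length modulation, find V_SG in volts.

V_SG = 2.46 V

k_p = μ_pC_ox · (W/L) = 6.496 mA/V².
In saturation I_D = ½ k_p (V_SG − |V_tp|)², so V_SG − |V_tp| = √(2 I_D / k_p) = √(2 × 6.44 / 6.496) = 1.41 V.
V_SG = 1.05 + 1.41 = 2.46 V.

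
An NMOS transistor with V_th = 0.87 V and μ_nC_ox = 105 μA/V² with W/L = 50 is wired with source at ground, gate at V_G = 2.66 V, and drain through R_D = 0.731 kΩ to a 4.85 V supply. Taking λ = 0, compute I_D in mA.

I_D = 5.60 mA

V_GS = V_G = 2.66 V, so V_ov = 2.66 − 0.87 = 1.79 V.
k_n = μ_nC_ox · (W/L) = 5.25 mA/V².
Assume saturation: I_D = ½ k_n V_ov² = 0.5 × 5.25 × 1.79² = 8.41 mA, giving V_DS = V_DD − I_D R_D = 4.85 − 8.41 × 0.731 = -1.3 V.
But -1.3 V < V_ov = 1.79 V, so the device is actually in triode.
In triode I_D = k_n[V_ov V_DS − ½ V_DS²] and I_D = (V_DD − V_DS)/R_D. Equating: 1.92 V_DS² − 7.87 V_DS + 4.85 = 0, giving V_DS = 0.755 V (the root below V_ov).
I_D = (4.85 − 0.755) / 0.731 = 5.6 mA.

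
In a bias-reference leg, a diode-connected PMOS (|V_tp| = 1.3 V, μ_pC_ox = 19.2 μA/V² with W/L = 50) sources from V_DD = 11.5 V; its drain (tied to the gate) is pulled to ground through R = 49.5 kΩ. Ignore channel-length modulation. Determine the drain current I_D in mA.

With gate tied to drain, V_SG = V_SD ≥ V_SG − |V_tp|, so the device is in saturation.
k_p = μ_pC_ox · (W/L) = 0.96 mA/V².
KCL at the drain: ½ k_p (V_SG − |V_tp|)² = (V_DD − V_SG)/R.
Let x = V_SG − 1.3. Then 23.8 x² + x − 10.2 = 0, giving x = 0.634 V (positive root), so V_SG = 1.93 V.
I_D = (V_DD − V_SG)/R = (11.5 − 1.93) / 49.5 = 0.193 mA.

I_D = 0.193 mA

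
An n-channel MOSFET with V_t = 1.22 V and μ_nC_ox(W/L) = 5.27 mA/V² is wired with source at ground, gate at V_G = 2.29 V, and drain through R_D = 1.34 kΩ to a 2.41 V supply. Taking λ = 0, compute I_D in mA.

V_GS = V_G = 2.29 V, so V_ov = 2.29 − 1.22 = 1.07 V.
Assume saturation: I_D = ½ k_n V_ov² = 0.5 × 5.27 × 1.07² = 3.02 mA, giving V_DS = V_DD − I_D R_D = 2.41 − 3.02 × 1.34 = -1.63 V.
But -1.63 V < V_ov = 1.07 V, so the device is actually in triode.
In triode I_D = k_n[V_ov V_DS − ½ V_DS²] and I_D = (V_DD − V_DS)/R_D. Equating: 3.53 V_DS² − 8.556 V_DS + 2.41 = 0, giving V_DS = 0.325 V (the root below V_ov).
I_D = (2.41 − 0.325) / 1.34 = 1.56 mA.

I_D = 1.56 mA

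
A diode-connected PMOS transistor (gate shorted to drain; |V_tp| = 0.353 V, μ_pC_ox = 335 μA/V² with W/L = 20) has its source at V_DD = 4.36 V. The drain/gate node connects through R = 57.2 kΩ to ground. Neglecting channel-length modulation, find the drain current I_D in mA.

With gate tied to drain, V_SG = V_SD ≥ V_SG − |V_tp|, so the device is in saturation.
k_p = μ_pC_ox · (W/L) = 6.7 mA/V².
KCL at the drain: ½ k_p (V_SG − |V_tp|)² = (V_DD − V_SG)/R.
Let x = V_SG − 0.353. Then 192 x² + x − 4.007 = 0, giving x = 0.142 V (positive root), so V_SG = 0.495 V.
I_D = (V_DD − V_SG)/R = (4.36 − 0.495) / 57.2 = 0.0676 mA.

I_D = 0.0676 mA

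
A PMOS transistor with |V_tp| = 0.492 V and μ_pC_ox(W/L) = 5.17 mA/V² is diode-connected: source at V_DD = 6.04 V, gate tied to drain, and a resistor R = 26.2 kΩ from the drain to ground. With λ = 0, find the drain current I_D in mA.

With gate tied to drain, V_SG = V_SD ≥ V_SG − |V_tp|, so the device is in saturation.
KCL at the drain: ½ k_p (V_SG − |V_tp|)² = (V_DD − V_SG)/R.
Let x = V_SG − 0.492. Then 67.7 x² + x − 5.548 = 0, giving x = 0.279 V (positive root), so V_SG = 0.771 V.
I_D = (V_DD − V_SG)/R = (6.04 − 0.771) / 26.2 = 0.201 mA.

I_D = 0.201 mA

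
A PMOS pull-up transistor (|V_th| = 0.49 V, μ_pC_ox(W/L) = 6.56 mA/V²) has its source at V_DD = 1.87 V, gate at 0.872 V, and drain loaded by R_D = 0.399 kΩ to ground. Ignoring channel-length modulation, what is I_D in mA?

V_SG = V_DD − V_G = 1.87 − 0.872 = 0.998 V, so V_ov = 0.998 − 0.49 = 0.508 V.
Assume saturation: I_D = ½ k_p V_ov² = 0.5 × 6.56 × 0.508² = 0.846 mA, giving V_SD = V_DD − I_D R_D = 1.87 − 0.846 × 0.399 = 1.53 V.
V_SD = 1.53 V ≥ V_ov = 0.508 V, confirming saturation.

I_D = 0.846 mA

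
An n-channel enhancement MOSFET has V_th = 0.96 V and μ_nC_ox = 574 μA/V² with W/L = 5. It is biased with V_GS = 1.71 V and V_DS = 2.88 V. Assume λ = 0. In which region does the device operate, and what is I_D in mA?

Saturation; I_D = 0.807 mA

k_n = μ_nC_ox · (W/L) = 2.87 mA/V².
V_ov = V_GS − V_th = 1.71 − 0.96 = 0.75 V.
Since V_DS = 2.88 V ≥ V_ov = 0.75 V, the device is in saturation.
I_D = ½ k_n V_ov² = 0.5 × 2.87 × 0.75² = 0.807 mA.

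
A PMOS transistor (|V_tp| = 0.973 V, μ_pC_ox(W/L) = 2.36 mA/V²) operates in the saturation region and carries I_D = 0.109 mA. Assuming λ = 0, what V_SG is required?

V_SG = 1.28 V

In saturation I_D = ½ k_p (V_SG − |V_tp|)², so V_SG − |V_tp| = √(2 I_D / k_p) = √(2 × 0.109 / 2.36) = 0.304 V.
V_SG = 0.973 + 0.304 = 1.28 V.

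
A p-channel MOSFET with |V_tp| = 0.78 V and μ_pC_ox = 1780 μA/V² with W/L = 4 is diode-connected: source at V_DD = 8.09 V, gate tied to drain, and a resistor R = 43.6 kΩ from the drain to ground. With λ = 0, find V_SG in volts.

V_SG = 0.994 V

With gate tied to drain, V_SG = V_SD ≥ V_SG − |V_tp|, so the device is in saturation.
k_p = μ_pC_ox · (W/L) = 7.12 mA/V².
KCL at the drain: ½ k_p (V_SG − |V_tp|)² = (V_DD − V_SG)/R.
Let x = V_SG − 0.78. Then 155 x² + x − 7.31 = 0, giving x = 0.214 V (positive root), so V_SG = 0.994 V.
I_D = (V_DD − V_SG)/R = (8.09 − 0.994) / 43.6 = 0.163 mA.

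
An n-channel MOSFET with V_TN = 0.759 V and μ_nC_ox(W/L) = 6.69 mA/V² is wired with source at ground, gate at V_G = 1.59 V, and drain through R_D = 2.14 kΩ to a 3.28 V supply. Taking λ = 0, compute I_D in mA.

I_D = 1.39 mA

V_GS = V_G = 1.59 V, so V_ov = 1.59 − 0.759 = 0.831 V.
Assume saturation: I_D = ½ k_n V_ov² = 0.5 × 6.69 × 0.831² = 2.31 mA, giving V_DS = V_DD − I_D R_D = 3.28 − 2.31 × 2.14 = -1.66 V.
But -1.66 V < V_ov = 0.831 V, so the device is actually in triode.
In triode I_D = k_n[V_ov V_DS − ½ V_DS²] and I_D = (V_DD − V_DS)/R_D. Equating: 7.16 V_DS² − 12.9 V_DS + 3.28 = 0, giving V_DS = 0.306 V (the root below V_ov).
I_D = (3.28 − 0.306) / 2.14 = 1.39 mA.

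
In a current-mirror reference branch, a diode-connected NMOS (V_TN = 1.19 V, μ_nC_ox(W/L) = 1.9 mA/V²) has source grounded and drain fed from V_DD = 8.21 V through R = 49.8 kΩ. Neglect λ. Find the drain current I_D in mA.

I_D = 0.133 mA

With gate tied to drain, V_GS = V_DS ≥ V_GS − V_TN, so the device is in saturation.
KCL at the drain: ½ k_n (V_GS − V_TN)² = (V_DD − V_GS)/R.
Let x = V_GS − 1.19. Then 47.3 x² + x − 7.02 = 0, giving x = 0.375 V (positive root), so V_GS = 1.56 V.
I_D = (V_DD − V_GS)/R = (8.21 − 1.56) / 49.8 = 0.133 mA.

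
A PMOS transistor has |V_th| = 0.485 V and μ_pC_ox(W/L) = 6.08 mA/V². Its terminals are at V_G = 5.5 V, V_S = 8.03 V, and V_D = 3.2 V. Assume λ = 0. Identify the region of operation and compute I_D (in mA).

Saturation; I_D = 12.7 mA

V_SG = V_S − V_G = 8.03 − 5.5 = 2.53 V; V_SD = V_S − V_D = 8.03 − 3.2 = 4.83 V.
V_ov = V_SG − |V_th| = 2.53 − 0.485 = 2.04 V.
Since V_SD = 4.83 V ≥ V_ov = 2.04 V, the device is in saturation.
I_D = ½ k_p V_ov² = 0.5 × 6.08 × 2.04² = 12.7 mA.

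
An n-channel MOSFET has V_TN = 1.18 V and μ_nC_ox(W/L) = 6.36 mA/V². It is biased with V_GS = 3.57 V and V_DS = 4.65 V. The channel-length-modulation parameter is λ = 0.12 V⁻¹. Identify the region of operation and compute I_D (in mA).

Saturation; I_D = 28.3 mA

V_ov = V_GS − V_TN = 3.57 − 1.18 = 2.39 V.
Since V_DS = 4.65 V ≥ V_ov = 2.39 V, the device is in saturation.
I_D = ½ k_n V_ov² (1 + λ V_DS) = 0.5 × 6.36 × 2.39² × (1 + 0.12 × 4.65) = 28.3 mA.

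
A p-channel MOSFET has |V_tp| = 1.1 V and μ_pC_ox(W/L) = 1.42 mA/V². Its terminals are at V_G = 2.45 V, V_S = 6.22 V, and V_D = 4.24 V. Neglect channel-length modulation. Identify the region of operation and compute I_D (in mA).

Triode; I_D = 4.72 mA

V_SG = V_S − V_G = 6.22 − 2.45 = 3.77 V; V_SD = V_S − V_D = 6.22 − 4.24 = 1.98 V.
V_ov = V_SG − |V_tp| = 3.77 − 1.1 = 2.67 V.
Since V_SD = 1.98 V < V_ov = 2.67 V, the device is in the triode region.
I_D = k_p [V_ov · V_SD − ½ V_SD²] = 1.42 × [2.67 × 1.98 − 0.5 × 1.98²] = 4.72 mA.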